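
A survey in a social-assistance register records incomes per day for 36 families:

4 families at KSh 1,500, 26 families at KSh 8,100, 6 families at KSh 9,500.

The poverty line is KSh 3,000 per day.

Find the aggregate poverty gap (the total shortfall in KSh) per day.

Below the line: 4×KSh 1,500 (q = 4 of N = 36).
Individual gaps: 4×(3000−1500) = 6000.
Aggregate gap = KSh 6,000.

KSh 6,000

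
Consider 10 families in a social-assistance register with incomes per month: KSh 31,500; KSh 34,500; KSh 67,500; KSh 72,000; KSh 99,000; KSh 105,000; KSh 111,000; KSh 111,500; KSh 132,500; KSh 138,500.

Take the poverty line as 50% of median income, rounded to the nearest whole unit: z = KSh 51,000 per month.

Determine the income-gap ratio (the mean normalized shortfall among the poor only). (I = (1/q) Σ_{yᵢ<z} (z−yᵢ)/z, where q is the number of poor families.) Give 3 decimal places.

0.353

Poor units: KSh 31,500, KSh 34,500 (q = 2 of N = 10).
Shortfall ratios (z−y)/z: 0.3824, 0.3235; sum = 0.705882.
The income-gap ratio divides by q (the poor only): 0.705882 / 2 = 0.353.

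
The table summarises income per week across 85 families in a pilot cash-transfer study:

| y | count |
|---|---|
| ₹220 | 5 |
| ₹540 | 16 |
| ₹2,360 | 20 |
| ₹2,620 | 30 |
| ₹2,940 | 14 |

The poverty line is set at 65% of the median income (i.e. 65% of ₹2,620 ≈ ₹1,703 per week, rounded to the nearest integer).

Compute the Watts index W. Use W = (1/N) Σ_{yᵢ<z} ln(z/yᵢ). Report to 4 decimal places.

0.3366

Poor units: 5×₹220, 16×₹540 (q = 21 of N = 85).
Log gaps: ln(1703/220) = 2.0465 (×5); ln(1703/540) = 1.1486 (×16).
W = 28.609836 / 85 = 0.3366.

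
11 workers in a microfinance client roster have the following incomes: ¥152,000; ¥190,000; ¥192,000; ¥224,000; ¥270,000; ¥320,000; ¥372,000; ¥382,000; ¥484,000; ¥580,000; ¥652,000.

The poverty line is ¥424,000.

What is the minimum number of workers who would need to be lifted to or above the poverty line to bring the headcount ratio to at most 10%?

8 of the 11 workers are poor, so H = 8/11 = 0.727.
A headcount ratio of at most 10% allows at most ⌊0.10 × 11⌋ = 1 poor workers.
So at least 8 − 1 = 7 must be lifted.

7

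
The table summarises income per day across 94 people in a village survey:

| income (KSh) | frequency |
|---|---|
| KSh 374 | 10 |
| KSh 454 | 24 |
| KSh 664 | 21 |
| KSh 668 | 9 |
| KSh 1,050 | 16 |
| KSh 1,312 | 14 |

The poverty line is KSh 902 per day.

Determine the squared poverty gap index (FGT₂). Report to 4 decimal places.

0.1214

Incomes under z: 10×KSh 374, 24×KSh 454, 21×KSh 664, 9×KSh 668 (q = 64 of N = 94).
Normalized shortfalls: (902−374)/902 = 0.5854 (×10); (902−454)/902 = 0.4967 (×24); (902−664)/902 = 0.2639 (×21); (902−668)/902 = 0.2594 (×9).
Squared: 0.3427 (×10); 0.2467 (×24); 0.0696 (×21); 0.0673 (×9).
Sum = 11.414723; P₂ = 11.414723 / 94 = 0.1214.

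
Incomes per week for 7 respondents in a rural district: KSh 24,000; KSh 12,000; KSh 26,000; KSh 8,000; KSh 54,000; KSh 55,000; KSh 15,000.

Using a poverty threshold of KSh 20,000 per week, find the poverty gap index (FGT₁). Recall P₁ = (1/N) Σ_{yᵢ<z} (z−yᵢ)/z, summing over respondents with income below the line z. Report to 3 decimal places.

0.179

Below z: KSh 8,000, KSh 12,000, KSh 15,000 (q = 3 of N = 7).
Relative gaps: (20000−8000)/20000 = 0.6000; (20000−12000)/20000 = 0.4000; (20000−15000)/20000 = 0.2500.
Σ = 1.250000. Dividing by the full population N = 7 gives P₁ = 0.179.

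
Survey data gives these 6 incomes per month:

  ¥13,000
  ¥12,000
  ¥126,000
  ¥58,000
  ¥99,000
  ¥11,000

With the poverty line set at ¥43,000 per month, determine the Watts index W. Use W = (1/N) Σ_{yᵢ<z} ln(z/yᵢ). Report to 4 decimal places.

0.6393

Below the line: ¥11,000, ¥12,000, ¥13,000 (q = 3 of N = 6).
ln(z/y) terms: ln(43000/11000) = 1.3633; ln(43000/12000) = 1.2763; ln(43000/13000) = 1.1963.
W = 3.835849 / 6 = 0.6393.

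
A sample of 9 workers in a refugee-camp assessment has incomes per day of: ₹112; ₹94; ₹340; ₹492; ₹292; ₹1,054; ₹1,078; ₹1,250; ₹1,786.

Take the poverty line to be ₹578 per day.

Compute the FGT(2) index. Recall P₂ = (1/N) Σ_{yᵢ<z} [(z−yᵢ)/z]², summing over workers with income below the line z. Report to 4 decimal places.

0.1986

Poor units: ₹94, ₹112, ₹292, ₹340, ₹492 (q = 5 of N = 9).
Shortfall ratios: (578−94)/578 = 0.8374; (578−112)/578 = 0.8062; (578−292)/578 = 0.4948; (578−340)/578 = 0.4118; (578−492)/578 = 0.1488.
Squared: 0.7012; 0.6500; 0.2448; 0.1696; 0.0221.
Sum = 1.787718; P₂ = 1.787718 / 9 = 0.1986.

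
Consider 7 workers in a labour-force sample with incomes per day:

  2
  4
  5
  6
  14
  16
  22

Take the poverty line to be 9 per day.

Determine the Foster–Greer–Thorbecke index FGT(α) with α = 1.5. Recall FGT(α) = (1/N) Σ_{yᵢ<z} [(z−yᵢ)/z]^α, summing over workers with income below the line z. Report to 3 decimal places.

Incomes under z: 2, 4, 5, 6 (q = 4 of N = 7).
Relative gaps: (9−2)/9 = 0.7778; (9−4)/9 = 0.5556; (9−5)/9 = 0.4444; (9−6)/9 = 0.3333.
Raised to α = 1.5: 0.68594; 0.41409; 0.29630; 0.19245.
Sum = 1.588769; FGT(1.5) = 1.588769 / 7 = 0.227.

0.227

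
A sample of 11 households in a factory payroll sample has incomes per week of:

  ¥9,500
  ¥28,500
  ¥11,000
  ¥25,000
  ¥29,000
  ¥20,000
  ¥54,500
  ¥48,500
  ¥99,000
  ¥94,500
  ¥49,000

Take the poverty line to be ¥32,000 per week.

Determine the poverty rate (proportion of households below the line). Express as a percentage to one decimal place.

54.5%

6 of the 11 households have income below ¥32,000.
H = 6/11 = 54.5%.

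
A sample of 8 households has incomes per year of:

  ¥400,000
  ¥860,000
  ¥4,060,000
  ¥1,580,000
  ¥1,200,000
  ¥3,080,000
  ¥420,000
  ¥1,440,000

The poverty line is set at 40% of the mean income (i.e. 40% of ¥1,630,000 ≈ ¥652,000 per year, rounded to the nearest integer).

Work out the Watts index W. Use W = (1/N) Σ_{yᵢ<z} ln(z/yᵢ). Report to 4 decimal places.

Below z: ¥400,000, ¥420,000 (q = 2 of N = 8).
Log shortfalls: ln(652000/400000) = 0.4886; ln(652000/420000) = 0.4398.
W = 0.928370 / 8 = 0.1160.

0.1160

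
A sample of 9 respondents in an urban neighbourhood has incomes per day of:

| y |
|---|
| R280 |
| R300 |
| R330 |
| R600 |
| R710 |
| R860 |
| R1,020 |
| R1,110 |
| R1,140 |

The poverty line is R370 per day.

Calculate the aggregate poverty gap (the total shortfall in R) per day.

R200

Incomes under z: R280, R300, R330 (q = 3 of N = 9).
Individual gaps: 370−280 = 90; 370−300 = 70; 370−330 = 40.
Aggregate gap = R200.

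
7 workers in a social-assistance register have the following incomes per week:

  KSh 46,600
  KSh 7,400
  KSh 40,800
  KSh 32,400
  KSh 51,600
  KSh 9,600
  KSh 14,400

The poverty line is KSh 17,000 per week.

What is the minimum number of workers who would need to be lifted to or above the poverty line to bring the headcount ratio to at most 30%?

1

3 of the 7 workers are poor, so H = 3/7 = 0.429.
A headcount ratio of at most 30% allows at most ⌊0.30 × 7⌋ = 2 poor workers.
So at least 3 − 2 = 1 must be lifted.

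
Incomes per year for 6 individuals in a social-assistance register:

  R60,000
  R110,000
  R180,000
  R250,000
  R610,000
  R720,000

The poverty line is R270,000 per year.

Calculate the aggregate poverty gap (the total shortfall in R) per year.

R480,000

Below the line: R60,000, R110,000, R180,000, R250,000 (q = 4 of N = 6).
Individual gaps: 270000−60000 = 210000; 270000−110000 = 160000; 270000−180000 = 90000; 270000−250000 = 20000.
Aggregate gap = R480,000.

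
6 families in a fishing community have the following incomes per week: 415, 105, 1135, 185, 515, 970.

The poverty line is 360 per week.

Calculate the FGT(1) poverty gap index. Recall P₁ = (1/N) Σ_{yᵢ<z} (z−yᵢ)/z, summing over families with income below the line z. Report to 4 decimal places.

0.1991

Below the line: 105, 185 (q = 2 of N = 6).
Gap ratios (z−y)/z: (360−105)/360 = 0.7083; (360−185)/360 = 0.4861.
Sum of shortfalls = 1.194444; P₁ averages over all N: 1.194444 / 6 = 0.1991.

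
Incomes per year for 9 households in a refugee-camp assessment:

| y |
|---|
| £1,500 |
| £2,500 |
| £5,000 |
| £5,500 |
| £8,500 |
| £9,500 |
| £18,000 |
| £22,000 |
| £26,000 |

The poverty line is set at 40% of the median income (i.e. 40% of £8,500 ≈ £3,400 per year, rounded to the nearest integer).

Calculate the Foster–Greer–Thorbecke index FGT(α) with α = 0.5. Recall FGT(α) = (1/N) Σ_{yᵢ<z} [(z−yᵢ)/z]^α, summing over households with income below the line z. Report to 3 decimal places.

Below z: £1,500, £2,500 (q = 2 of N = 9).
Normalized shortfalls: (3400−1500)/3400 = 0.5588; (3400−2500)/3400 = 0.2647.
Raised to α = 0.5: 0.74755; 0.51450.
Sum = 1.262041; FGT(0.5) = 1.262041 / 9 = 0.140.

0.140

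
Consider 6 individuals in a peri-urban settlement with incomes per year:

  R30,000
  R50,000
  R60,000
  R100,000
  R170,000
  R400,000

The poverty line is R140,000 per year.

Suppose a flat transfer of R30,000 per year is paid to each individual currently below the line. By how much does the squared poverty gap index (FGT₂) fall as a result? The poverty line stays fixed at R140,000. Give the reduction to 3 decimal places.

0.133

Before: below the line — R30,000, R50,000, R60,000, R100,000; squared poverty gap index (FGT₂) = 0.23980.
After the R30,000 transfer: below the line — R60,000, R80,000, R90,000, R130,000; squared poverty gap index (FGT₂) = 0.10714.
Reduction = 0.23980 − 0.10714 = 0.133.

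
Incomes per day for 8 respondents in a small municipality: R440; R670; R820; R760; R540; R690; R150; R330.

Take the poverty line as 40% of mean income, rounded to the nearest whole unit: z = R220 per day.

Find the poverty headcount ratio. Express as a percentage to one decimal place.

12.5%

1 of the 8 respondents have income below R220.
H = 1/8 = 12.5%.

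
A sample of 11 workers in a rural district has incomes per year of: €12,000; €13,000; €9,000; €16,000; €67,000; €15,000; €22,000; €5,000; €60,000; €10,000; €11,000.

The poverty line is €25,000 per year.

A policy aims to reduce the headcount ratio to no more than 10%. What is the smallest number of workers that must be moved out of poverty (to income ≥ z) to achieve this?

9 of the 11 workers are poor, so H = 9/11 = 0.818.
A headcount ratio of at most 10% allows at most ⌊0.10 × 11⌋ = 1 poor workers.
So at least 9 − 1 = 8 must be lifted.

8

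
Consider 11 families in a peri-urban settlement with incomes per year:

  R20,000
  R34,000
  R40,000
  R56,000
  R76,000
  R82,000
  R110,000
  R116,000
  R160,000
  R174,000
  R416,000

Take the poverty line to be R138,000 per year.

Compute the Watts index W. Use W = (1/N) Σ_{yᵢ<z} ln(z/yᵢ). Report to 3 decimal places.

Below z: R20,000, R34,000, R40,000, R56,000, R76,000, R82,000, R110,000, R116,000 (q = 8 of N = 11).
ln(z/y) terms: ln(138000/20000) = 1.9315; ln(138000/34000) = 1.4009; ln(138000/40000) = 1.2384; ln(138000/56000) = 0.9019; ln(138000/76000) = 0.5965; ln(138000/82000) = 0.5205; ln(138000/110000) = 0.2268; ln(138000/116000) = 0.1737.
W = 6.990182 / 11 = 0.635.

0.635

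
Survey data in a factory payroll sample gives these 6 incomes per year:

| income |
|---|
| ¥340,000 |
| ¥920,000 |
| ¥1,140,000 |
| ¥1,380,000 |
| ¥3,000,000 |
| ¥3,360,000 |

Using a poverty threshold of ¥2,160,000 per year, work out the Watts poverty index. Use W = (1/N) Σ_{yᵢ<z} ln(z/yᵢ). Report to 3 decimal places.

Poor units: ¥340,000, ¥920,000, ¥1,140,000, ¥1,380,000 (q = 4 of N = 6).
Log gaps: ln(2160000/340000) = 1.8489; ln(2160000/920000) = 0.8535; ln(2160000/1140000) = 0.6391; ln(2160000/1380000) = 0.4480.
W = 3.789512 / 6 = 0.632.

0.632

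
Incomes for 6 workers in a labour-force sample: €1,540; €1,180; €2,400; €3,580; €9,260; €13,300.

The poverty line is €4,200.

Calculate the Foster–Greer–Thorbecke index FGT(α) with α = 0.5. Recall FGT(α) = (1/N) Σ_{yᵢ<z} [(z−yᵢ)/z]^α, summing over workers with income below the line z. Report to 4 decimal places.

Poor units: €1,180, €1,540, €2,400, €3,580 (q = 4 of N = 6).
Shortfall ratios: (4200−1180)/4200 = 0.7190; (4200−1540)/4200 = 0.6333; (4200−2400)/4200 = 0.4286; (4200−3580)/4200 = 0.1476.
Raised to α = 0.5: 0.84797; 0.79582; 0.65465; 0.38421.
Sum = 2.682655; FGT(0.5) = 2.682655 / 6 = 0.4471.

0.4471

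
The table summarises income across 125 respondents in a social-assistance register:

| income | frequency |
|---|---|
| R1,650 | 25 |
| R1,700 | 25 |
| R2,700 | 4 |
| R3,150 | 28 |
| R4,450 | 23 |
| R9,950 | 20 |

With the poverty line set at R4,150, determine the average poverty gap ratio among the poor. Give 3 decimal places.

Poor units: 25×R1,650, 25×R1,700, 4×R2,700, 28×R3,150 (q = 82 of N = 125).
Relative gaps: 0.6024 (×25), 0.5904 (×25), 0.3494 (×4), 0.2410 (×28); sum = 37.963855.
The income-gap ratio divides by q (the poor only): 37.963855 / 82 = 0.463.

0.463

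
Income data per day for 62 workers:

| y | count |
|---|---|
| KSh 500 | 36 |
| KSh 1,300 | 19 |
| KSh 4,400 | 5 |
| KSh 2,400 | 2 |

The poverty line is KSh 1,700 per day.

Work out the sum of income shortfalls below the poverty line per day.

Below z: 36×KSh 500, 19×KSh 1,300 (q = 55 of N = 62).
Individual gaps: 36×(1700−500) = 43200; 19×(1700−1300) = 7600.
Aggregate gap = KSh 50,800.

KSh 50,800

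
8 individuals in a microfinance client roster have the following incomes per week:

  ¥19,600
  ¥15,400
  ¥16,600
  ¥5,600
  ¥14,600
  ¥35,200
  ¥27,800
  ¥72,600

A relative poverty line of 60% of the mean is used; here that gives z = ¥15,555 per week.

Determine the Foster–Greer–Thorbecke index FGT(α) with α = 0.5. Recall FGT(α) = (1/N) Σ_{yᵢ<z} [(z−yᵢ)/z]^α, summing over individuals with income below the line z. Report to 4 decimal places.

0.1434

Below z: ¥5,600, ¥14,600, ¥15,400 (q = 3 of N = 8).
Relative gaps: (15555−5600)/15555 = 0.6400; (15555−14600)/15555 = 0.0614; (15555−15400)/15555 = 0.0100.
Raised to α = 0.5: 0.79999; 0.24778; 0.09982.
Sum = 1.147595; FGT(0.5) = 1.147595 / 8 = 0.1434.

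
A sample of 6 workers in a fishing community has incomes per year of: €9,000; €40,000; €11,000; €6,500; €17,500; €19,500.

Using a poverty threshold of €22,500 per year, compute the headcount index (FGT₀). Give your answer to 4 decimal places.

5 of the 6 workers have income below €22,500.
H = 5/6 = 0.8333.

0.8333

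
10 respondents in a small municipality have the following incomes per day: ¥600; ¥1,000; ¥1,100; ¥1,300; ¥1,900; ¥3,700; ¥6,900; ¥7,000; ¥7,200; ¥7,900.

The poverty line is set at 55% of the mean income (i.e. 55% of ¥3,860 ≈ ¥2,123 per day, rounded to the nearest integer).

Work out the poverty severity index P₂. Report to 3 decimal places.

0.119

Below z: ¥600, ¥1,000, ¥1,100, ¥1,300, ¥1,900 (q = 5 of N = 10).
Relative gaps: (2123−600)/2123 = 0.7174; (2123−1000)/2123 = 0.5290; (2123−1100)/2123 = 0.4819; (2123−1300)/2123 = 0.3877; (2123−1900)/2123 = 0.1050.
Squared: 0.5146; 0.2798; 0.2322; 0.1503; 0.0110.
Sum = 1.187950; P₂ = 1.187950 / 10 = 0.119.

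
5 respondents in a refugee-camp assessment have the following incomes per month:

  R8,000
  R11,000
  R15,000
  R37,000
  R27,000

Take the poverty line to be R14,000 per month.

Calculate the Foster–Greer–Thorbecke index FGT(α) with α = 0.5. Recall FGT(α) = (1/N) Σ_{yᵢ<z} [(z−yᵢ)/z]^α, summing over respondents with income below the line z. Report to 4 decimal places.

Incomes under z: R8,000, R11,000 (q = 2 of N = 5).
Gap ratios (z−y)/z: (14000−8000)/14000 = 0.4286; (14000−11000)/14000 = 0.2143.
Raised to α = 0.5: 0.65465; 0.46291.
Sum = 1.117564; FGT(0.5) = 1.117564 / 5 = 0.2235.

0.2235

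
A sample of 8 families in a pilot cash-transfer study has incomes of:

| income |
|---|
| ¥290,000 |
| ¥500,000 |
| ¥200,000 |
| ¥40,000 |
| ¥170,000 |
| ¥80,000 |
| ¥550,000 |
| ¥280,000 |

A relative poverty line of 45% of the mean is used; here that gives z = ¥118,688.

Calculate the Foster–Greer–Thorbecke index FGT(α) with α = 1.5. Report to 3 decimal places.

0.091

Incomes under z: ¥40,000, ¥80,000 (q = 2 of N = 8).
Normalized shortfalls: (118688−40000)/118688 = 0.6630; (118688−80000)/118688 = 0.3260.
Raised to α = 1.5: 0.53982; 0.18610.
Sum = 0.725928; FGT(1.5) = 0.725928 / 8 = 0.091.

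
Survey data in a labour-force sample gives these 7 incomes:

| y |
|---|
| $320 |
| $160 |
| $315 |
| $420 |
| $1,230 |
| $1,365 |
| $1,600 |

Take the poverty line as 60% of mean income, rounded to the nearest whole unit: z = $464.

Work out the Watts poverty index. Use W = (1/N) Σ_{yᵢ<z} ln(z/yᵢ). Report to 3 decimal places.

Poor units: $160, $315, $320, $420 (q = 4 of N = 7).
ln(z/y) terms: ln(464/160) = 1.0647; ln(464/315) = 0.3873; ln(464/320) = 0.3716; ln(464/420) = 0.0996.
W = 1.923216 / 7 = 0.275.

0.275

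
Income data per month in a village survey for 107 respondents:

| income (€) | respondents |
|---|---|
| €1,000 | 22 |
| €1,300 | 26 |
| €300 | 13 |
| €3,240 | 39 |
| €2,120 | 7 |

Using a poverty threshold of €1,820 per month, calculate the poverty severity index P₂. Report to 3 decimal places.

Poor units: 13×€300, 22×€1,000, 26×€1,300 (q = 61 of N = 107).
Normalized shortfalls: (1820−300)/1820 = 0.8352 (×13); (1820−1000)/1820 = 0.4505 (×22); (1820−1300)/1820 = 0.2857 (×26).
Squared: 0.6975 (×13); 0.2030 (×22); 0.0816 (×26).
Sum = 15.655839; P₂ = 15.655839 / 107 = 0.146.

0.146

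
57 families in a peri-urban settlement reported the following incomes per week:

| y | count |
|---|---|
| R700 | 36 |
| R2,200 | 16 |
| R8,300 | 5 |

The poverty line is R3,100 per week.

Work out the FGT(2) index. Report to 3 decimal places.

0.402

Below z: 36×R700, 16×R2,200 (q = 52 of N = 57).
Relative gaps: (3100−700)/3100 = 0.7742 (×36); (3100−2200)/3100 = 0.2903 (×16).
Squared: 0.5994 (×36); 0.0843 (×16).
Sum = 22.926119; P₂ = 22.926119 / 57 = 0.402.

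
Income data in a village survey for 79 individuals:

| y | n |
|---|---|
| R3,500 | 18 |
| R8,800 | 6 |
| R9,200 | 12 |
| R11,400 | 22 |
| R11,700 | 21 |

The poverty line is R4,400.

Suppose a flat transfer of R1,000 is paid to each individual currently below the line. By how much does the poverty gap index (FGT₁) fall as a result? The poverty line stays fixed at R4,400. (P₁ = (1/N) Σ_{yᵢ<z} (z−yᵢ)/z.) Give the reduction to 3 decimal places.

Before: below the line — 18×R3,500; poverty gap index (FGT₁) = 0.04661.
After the R1,000 transfer: below the line — none; poverty gap index (FGT₁) = 0.00000.
Reduction = 0.04661 − 0.00000 = 0.047.

0.047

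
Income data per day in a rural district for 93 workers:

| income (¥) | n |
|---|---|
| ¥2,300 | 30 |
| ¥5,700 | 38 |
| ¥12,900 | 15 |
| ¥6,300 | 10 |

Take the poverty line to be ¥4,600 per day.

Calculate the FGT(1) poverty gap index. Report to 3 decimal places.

0.161

Below the line: 30×¥2,300 (q = 30 of N = 93).
Shortfall ratios: (4600−2300)/4600 = 0.5000 (×30).
Σ = 15.000000. Dividing by the full population N = 93 gives P₁ = 0.161.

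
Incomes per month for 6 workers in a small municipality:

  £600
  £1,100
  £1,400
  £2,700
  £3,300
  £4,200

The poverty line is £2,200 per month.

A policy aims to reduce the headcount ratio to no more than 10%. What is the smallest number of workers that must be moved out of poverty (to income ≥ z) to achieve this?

Currently q = 3 of N = 6 are below the line (H = 0.500).
A headcount ratio of at most 10% allows at most ⌊0.10 × 6⌋ = 0 poor workers.
So at least 3 − 0 = 3 must be lifted.

3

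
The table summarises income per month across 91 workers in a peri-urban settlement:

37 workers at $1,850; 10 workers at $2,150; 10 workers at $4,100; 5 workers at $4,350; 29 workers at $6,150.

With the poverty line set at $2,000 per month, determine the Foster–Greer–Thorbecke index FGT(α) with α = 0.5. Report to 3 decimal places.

0.111

Poor units: 37×$1,850 (q = 37 of N = 91).
Gap ratios (z−y)/z: (2000−1850)/2000 = 0.0750 (×37).
Raised to α = 0.5: 0.27386 (×37).
Sum = 10.132867; FGT(0.5) = 10.132867 / 91 = 0.111.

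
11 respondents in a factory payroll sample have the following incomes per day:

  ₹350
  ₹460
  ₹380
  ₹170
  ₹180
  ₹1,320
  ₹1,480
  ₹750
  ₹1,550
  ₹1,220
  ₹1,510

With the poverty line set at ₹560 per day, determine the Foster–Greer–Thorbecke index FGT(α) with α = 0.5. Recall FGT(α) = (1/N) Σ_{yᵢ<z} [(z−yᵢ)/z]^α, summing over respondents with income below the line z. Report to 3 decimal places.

0.296

Poor units: ₹170, ₹180, ₹350, ₹380, ₹460 (q = 5 of N = 11).
Relative gaps: (560−170)/560 = 0.6964; (560−180)/560 = 0.6786; (560−350)/560 = 0.3750; (560−380)/560 = 0.3214; (560−460)/560 = 0.1786.
Raised to α = 0.5: 0.83452; 0.82375; 0.61237; 0.56695; 0.42258.
Sum = 3.260174; FGT(0.5) = 3.260174 / 11 = 0.296.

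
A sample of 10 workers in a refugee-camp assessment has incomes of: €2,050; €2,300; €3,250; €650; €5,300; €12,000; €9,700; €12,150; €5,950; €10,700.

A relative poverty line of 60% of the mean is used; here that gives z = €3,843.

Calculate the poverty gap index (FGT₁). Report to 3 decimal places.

Below z: €650, €2,050, €2,300, €3,250 (q = 4 of N = 10).
Normalized shortfalls: (3843−650)/3843 = 0.8309; (3843−2050)/3843 = 0.4666; (3843−2300)/3843 = 0.4015; (3843−3250)/3843 = 0.1543.
Sum of shortfalls = 1.853240; P₁ averages over all N: 1.853240 / 10 = 0.185.

0.185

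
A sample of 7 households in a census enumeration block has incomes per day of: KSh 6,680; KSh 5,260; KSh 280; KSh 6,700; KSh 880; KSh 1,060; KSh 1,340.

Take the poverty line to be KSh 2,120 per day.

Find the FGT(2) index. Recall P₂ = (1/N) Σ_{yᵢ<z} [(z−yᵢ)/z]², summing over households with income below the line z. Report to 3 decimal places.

Incomes under z: KSh 280, KSh 880, KSh 1,060, KSh 1,340 (q = 4 of N = 7).
Shortfall ratios: (2120−280)/2120 = 0.8679; (2120−880)/2120 = 0.5849; (2120−1060)/2120 = 0.5000; (2120−1340)/2120 = 0.3679.
Squared: 0.7533; 0.3421; 0.2500; 0.1354.
Sum = 1.480776; P₂ = 1.480776 / 7 = 0.212.

0.212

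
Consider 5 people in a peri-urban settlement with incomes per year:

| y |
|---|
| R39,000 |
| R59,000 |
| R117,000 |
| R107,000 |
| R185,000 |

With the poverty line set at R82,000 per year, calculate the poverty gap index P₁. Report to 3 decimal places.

Incomes under z: R39,000, R59,000 (q = 2 of N = 5).
Normalized shortfalls: (82000−39000)/82000 = 0.5244; (82000−59000)/82000 = 0.2805.
Σ = 0.804878. Dividing by the full population N = 5 gives P₁ = 0.161.

0.161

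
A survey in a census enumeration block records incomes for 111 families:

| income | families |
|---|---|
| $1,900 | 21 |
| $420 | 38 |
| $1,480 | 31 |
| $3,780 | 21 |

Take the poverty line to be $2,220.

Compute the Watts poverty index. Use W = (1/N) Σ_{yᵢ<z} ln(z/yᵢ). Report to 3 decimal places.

Below the line: 38×$420, 31×$1,480, 21×$1,900 (q = 90 of N = 111).
ln(z/y) terms: ln(2220/420) = 1.6650 (×38); ln(2220/1480) = 0.4055 (×31); ln(2220/1900) = 0.1557 (×21).
W = 79.108433 / 111 = 0.713.

0.713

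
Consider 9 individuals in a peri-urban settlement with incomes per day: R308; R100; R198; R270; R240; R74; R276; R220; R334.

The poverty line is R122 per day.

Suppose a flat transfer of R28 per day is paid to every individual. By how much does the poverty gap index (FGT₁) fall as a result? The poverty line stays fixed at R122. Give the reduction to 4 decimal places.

Before: below the line — R74, R100; poverty gap index (FGT₁) = 0.063752.
After the R28 transfer: below the line — R102; poverty gap index (FGT₁) = 0.018215.
Reduction = 0.063752 − 0.018215 = 0.0455.

0.0455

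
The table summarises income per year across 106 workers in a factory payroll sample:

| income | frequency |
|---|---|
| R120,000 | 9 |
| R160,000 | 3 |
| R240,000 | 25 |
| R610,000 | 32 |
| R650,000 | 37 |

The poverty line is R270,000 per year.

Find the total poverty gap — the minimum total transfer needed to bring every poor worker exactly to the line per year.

R2,430,000

Incomes under z: 9×R120,000, 3×R160,000, 25×R240,000 (q = 37 of N = 106).
Individual gaps: 9×(270000−120000) = 1350000; 3×(270000−160000) = 330000; 25×(270000−240000) = 750000.
Aggregate gap = R2,430,000.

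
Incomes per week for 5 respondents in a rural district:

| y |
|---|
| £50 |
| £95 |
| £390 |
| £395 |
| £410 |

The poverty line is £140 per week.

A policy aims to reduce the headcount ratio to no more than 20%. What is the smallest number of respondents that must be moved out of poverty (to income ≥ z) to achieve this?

Currently q = 2 of N = 5 are below the line (H = 0.400).
A headcount ratio of at most 20% allows at most ⌊0.20 × 5⌋ = 1 poor respondents.
So at least 2 − 1 = 1 must be lifted.

1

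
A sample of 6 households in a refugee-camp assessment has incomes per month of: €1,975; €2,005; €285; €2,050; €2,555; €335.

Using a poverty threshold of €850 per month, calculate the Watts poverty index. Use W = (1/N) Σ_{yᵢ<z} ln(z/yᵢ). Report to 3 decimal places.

0.337

Below z: €285, €335 (q = 2 of N = 6).
Log shortfalls: ln(850/285) = 1.0927; ln(850/335) = 0.9311.
W = 2.023853 / 6 = 0.337.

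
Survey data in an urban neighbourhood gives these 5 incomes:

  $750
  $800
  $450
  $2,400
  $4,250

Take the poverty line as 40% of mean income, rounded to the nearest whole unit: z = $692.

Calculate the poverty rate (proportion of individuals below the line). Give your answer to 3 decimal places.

1 of the 5 individuals have income below $692.
H = 1/5 = 0.200.

0.200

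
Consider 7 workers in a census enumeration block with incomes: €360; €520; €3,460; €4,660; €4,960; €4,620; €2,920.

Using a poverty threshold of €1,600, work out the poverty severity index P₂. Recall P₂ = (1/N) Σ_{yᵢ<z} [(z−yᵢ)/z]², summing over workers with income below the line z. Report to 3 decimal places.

0.151

Incomes under z: €360, €520 (q = 2 of N = 7).
Gap ratios (z−y)/z: (1600−360)/1600 = 0.7750; (1600−520)/1600 = 0.6750.
Squared: 0.6006; 0.4556.
Sum = 1.056250; P₂ = 1.056250 / 7 = 0.151.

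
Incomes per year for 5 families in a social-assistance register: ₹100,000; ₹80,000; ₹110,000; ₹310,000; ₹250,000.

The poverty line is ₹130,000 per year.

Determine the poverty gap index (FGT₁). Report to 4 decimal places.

0.1538

Below z: ₹80,000, ₹100,000, ₹110,000 (q = 3 of N = 5).
Gap ratios (z−y)/z: (130000−80000)/130000 = 0.3846; (130000−100000)/130000 = 0.2308; (130000−110000)/130000 = 0.1538.
Sum of shortfalls = 0.769231; P₁ averages over all N: 0.769231 / 5 = 0.1538.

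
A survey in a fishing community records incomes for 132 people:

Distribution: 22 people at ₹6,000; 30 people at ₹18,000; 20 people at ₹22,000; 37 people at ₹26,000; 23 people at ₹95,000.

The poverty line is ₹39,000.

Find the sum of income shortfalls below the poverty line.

Below the line: 22×₹6,000, 30×₹18,000, 20×₹22,000, 37×₹26,000 (q = 109 of N = 132).
Individual gaps: 22×(39000−6000) = 726000; 30×(39000−18000) = 630000; 20×(39000−22000) = 340000; 37×(39000−26000) = 481000.
Aggregate gap = ₹2,177,000.

₹2,177,000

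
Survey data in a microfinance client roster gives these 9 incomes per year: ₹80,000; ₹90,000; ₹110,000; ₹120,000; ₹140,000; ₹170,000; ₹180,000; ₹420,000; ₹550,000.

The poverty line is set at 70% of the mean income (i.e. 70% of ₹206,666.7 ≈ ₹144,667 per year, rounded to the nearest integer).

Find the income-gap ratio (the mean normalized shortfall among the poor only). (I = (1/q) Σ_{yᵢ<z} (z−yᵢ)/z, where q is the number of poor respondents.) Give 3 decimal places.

Below the line: ₹80,000, ₹90,000, ₹110,000, ₹120,000, ₹140,000 (q = 5 of N = 9).
Shortfall ratios (z−y)/z: 0.4470, 0.3779, 0.2396, 0.1705, 0.0323; sum = 1.267290.
The income-gap ratio divides by q (the poor only): 1.267290 / 5 = 0.253.

0.253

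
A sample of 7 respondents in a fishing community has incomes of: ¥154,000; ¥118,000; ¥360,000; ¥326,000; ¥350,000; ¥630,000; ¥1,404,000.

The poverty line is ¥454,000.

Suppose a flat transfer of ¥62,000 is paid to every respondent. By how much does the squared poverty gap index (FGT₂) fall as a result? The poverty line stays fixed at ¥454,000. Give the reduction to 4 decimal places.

0.0694

Before: below the line — ¥118,000, ¥154,000, ¥326,000, ¥350,000, ¥360,000; squared poverty gap index (FGT₂) = 0.165602.
After the ¥62,000 transfer: below the line — ¥180,000, ¥216,000, ¥388,000, ¥412,000, ¥422,000; squared poverty gap index (FGT₂) = 0.096245.
Reduction = 0.165602 − 0.096245 = 0.0694.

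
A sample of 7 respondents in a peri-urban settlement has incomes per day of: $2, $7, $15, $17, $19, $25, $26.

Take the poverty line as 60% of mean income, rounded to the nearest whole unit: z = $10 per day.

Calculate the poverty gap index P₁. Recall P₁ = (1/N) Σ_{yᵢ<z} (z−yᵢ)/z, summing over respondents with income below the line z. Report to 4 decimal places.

Below the line: $2, $7 (q = 2 of N = 7).
Gap ratios (z−y)/z: (10−2)/10 = 0.8000; (10−7)/10 = 0.3000.
Sum of shortfalls = 1.100000; P₁ averages over all N: 1.100000 / 7 = 0.1571.

0.1571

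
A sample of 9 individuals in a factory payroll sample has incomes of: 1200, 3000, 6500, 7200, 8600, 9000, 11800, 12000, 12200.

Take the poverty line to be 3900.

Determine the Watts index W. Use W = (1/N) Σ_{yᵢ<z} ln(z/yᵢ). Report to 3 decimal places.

Incomes under z: 1200, 3000 (q = 2 of N = 9).
Log shortfalls: ln(3900/1200) = 1.1787; ln(3900/3000) = 0.2624.
W = 1.441019 / 9 = 0.160.

0.160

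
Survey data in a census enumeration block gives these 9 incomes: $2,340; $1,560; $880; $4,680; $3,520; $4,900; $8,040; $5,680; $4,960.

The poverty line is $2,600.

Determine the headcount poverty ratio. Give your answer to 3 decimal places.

0.333

3 of the 9 families have income below $2,600.
H = 3/9 = 0.333.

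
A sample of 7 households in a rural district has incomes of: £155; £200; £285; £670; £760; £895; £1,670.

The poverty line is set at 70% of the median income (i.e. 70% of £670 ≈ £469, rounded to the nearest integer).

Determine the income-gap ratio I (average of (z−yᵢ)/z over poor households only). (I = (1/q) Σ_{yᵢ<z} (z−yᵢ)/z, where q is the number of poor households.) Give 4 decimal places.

0.5451

Below the line: £155, £200, £285 (q = 3 of N = 7).
Shortfall ratios (z−y)/z: 0.6695, 0.5736, 0.3923; sum = 1.635394.
I averages over the q = 3 poor units only: 1.635394 / 3 = 0.5451.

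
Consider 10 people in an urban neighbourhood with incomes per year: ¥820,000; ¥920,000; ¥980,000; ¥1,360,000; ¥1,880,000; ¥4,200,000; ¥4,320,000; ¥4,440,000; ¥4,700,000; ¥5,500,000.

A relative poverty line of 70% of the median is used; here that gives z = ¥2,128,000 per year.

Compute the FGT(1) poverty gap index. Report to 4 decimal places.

Poor units: ¥820,000, ¥920,000, ¥980,000, ¥1,360,000, ¥1,880,000 (q = 5 of N = 10).
Shortfall ratios: (2128000−820000)/2128000 = 0.6147; (2128000−920000)/2128000 = 0.5677; (2128000−980000)/2128000 = 0.5395; (2128000−1360000)/2128000 = 0.3609; (2128000−1880000)/2128000 = 0.1165.
Σ = 2.199248. Dividing by the full population N = 10 gives P₁ = 0.2199.

0.2199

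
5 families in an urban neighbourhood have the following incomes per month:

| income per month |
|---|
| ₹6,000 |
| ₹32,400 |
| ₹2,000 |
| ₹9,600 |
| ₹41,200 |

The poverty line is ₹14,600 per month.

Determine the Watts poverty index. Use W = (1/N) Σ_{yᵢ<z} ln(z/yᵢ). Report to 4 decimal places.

0.6593

Incomes under z: ₹2,000, ₹6,000, ₹9,600 (q = 3 of N = 5).
Log gaps: ln(14600/2000) = 1.9879; ln(14600/6000) = 0.8893; ln(14600/9600) = 0.4193.
W = 3.296395 / 5 = 0.6593.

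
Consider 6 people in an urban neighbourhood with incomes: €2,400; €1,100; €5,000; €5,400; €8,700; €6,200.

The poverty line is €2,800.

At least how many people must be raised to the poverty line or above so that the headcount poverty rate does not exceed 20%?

1

2 of the 6 people are poor, so H = 2/6 = 0.333.
A headcount ratio of at most 20% allows at most ⌊0.20 × 6⌋ = 1 poor people.
So at least 2 − 1 = 1 must be lifted.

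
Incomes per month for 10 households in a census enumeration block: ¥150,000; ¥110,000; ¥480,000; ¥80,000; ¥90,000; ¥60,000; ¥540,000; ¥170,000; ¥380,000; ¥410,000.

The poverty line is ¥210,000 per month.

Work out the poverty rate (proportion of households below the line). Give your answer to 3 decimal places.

0.600

6 of the 10 households have income below ¥210,000.
H = 6/10 = 0.600.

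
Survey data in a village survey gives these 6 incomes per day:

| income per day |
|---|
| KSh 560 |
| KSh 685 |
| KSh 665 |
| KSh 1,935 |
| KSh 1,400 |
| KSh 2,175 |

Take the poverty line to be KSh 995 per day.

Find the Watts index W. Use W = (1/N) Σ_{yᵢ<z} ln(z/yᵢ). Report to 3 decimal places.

0.225

Incomes under z: KSh 560, KSh 665, KSh 685 (q = 3 of N = 6).
Log shortfalls: ln(995/560) = 0.5748; ln(995/665) = 0.4030; ln(995/685) = 0.3733.
W = 1.351086 / 6 = 0.225.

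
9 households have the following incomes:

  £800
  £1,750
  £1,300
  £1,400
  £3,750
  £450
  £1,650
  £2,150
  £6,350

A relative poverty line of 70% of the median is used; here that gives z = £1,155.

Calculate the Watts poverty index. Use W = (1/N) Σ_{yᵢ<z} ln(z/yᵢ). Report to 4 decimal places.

0.1455

Incomes under z: £450, £800 (q = 2 of N = 9).
Log shortfalls: ln(1155/450) = 0.9426; ln(1155/800) = 0.3672.
W = 1.309852 / 9 = 0.1455.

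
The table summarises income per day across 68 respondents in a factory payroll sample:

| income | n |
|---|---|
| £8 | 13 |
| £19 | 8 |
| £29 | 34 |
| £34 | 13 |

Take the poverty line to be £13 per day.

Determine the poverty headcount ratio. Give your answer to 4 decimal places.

13 of the 68 respondents have income below £13.
H = 13/68 = 0.1912.

0.1912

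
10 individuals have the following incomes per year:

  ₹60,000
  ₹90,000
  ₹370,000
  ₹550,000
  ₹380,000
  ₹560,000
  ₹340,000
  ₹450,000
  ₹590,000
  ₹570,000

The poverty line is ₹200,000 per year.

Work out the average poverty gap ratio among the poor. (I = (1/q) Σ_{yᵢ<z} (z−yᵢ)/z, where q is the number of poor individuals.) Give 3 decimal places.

0.625

Incomes under z: ₹60,000, ₹90,000 (q = 2 of N = 10).
Relative gaps: 0.7000, 0.5500; sum = 1.250000.
The income-gap ratio divides by q (the poor only): 1.250000 / 2 = 0.625.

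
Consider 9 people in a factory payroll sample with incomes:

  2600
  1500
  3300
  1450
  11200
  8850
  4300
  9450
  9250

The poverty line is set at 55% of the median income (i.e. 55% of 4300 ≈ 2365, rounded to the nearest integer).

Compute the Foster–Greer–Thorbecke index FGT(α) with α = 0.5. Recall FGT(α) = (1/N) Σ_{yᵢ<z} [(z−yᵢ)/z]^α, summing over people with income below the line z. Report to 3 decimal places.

0.136

Below z: 1450, 1500 (q = 2 of N = 9).
Shortfall ratios: (2365−1450)/2365 = 0.3869; (2365−1500)/2365 = 0.3658.
Raised to α = 0.5: 0.62201; 0.60477.
Sum = 1.226780; FGT(0.5) = 1.226780 / 9 = 0.136.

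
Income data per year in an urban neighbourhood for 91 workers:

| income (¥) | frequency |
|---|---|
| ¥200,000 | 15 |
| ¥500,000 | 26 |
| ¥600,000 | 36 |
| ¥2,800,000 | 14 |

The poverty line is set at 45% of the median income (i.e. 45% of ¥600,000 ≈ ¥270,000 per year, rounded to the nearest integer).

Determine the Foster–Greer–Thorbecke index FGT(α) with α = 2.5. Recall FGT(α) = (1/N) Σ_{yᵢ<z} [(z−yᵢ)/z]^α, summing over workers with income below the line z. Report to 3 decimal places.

Below z: 15×¥200,000 (q = 15 of N = 91).
Relative gaps: (270000−200000)/270000 = 0.2593 (×15).
Raised to α = 2.5: 0.03422 (×15).
Sum = 0.513366; FGT(2.5) = 0.513366 / 91 = 0.006.

0.006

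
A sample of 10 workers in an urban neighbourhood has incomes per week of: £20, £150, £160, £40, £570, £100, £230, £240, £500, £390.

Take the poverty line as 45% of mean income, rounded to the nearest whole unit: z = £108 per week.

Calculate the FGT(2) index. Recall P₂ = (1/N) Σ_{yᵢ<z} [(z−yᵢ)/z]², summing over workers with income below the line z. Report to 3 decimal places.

0.107

Poor units: £20, £40, £100 (q = 3 of N = 10).
Relative gaps: (108−20)/108 = 0.8148; (108−40)/108 = 0.6296; (108−100)/108 = 0.0741.
Squared: 0.6639; 0.3964; 0.0055.
Sum = 1.065844; P₂ = 1.065844 / 10 = 0.107.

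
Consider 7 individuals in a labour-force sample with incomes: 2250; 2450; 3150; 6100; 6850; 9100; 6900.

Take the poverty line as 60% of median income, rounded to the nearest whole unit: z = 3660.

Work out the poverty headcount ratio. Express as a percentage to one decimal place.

42.9%

3 of the 7 individuals have income below 3660.
H = 3/7 = 42.9%.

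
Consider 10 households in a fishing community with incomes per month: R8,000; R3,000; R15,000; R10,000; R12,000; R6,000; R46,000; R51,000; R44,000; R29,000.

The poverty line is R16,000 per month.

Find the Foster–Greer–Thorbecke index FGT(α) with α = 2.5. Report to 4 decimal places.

0.1199

Incomes under z: R3,000, R6,000, R8,000, R10,000, R12,000, R15,000 (q = 6 of N = 10).
Shortfall ratios: (16000−3000)/16000 = 0.8125; (16000−6000)/16000 = 0.6250; (16000−8000)/16000 = 0.5000; (16000−10000)/16000 = 0.3750; (16000−12000)/16000 = 0.2500; (16000−15000)/16000 = 0.0625.
Raised to α = 2.5: 0.59506; 0.30882; 0.17678; 0.08611; 0.03125; 0.00098.
Sum = 1.198991; FGT(2.5) = 1.198991 / 10 = 0.1199.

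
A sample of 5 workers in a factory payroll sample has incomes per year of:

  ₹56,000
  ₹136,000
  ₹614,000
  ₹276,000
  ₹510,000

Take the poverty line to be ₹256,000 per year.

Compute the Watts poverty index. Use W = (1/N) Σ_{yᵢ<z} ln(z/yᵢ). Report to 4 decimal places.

0.4305

Below the line: ₹56,000, ₹136,000 (q = 2 of N = 5).
ln(z/y) terms: ln(256000/56000) = 1.5198; ln(256000/136000) = 0.6325.
W = 2.152348 / 5 = 0.4305.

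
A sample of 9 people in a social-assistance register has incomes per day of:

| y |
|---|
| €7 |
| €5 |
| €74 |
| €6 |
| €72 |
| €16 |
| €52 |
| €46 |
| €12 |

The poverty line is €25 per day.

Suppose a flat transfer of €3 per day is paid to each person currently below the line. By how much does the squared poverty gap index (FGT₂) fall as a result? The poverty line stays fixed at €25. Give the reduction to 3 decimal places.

Before: below the line — €5, €6, €7, €12, €16; squared poverty gap index (FGT₂) = 0.23733.
After the €3 transfer: below the line — €8, €9, €10, €15, €19; squared poverty gap index (FGT₂) = 0.16107.
Reduction = 0.23733 − 0.16107 = 0.076.

0.076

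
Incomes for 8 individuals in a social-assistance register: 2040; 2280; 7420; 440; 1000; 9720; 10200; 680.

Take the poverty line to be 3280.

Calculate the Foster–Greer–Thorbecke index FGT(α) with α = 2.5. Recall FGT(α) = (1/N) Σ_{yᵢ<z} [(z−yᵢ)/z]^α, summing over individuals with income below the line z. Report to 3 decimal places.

0.225

Below z: 440, 680, 1000, 2040, 2280 (q = 5 of N = 8).
Relative gaps: (3280−440)/3280 = 0.8659; (3280−680)/3280 = 0.7927; (3280−1000)/3280 = 0.6951; (3280−2040)/3280 = 0.3780; (3280−2280)/3280 = 0.3049.
Raised to α = 2.5: 0.69761; 0.55943; 0.40286; 0.08788; 0.05132.
Sum = 1.799099; FGT(2.5) = 1.799099 / 8 = 0.225.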